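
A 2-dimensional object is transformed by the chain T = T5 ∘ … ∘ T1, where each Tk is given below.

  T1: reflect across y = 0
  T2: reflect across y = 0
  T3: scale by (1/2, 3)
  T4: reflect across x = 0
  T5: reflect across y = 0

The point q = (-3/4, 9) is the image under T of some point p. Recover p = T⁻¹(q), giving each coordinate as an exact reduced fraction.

p = (3/2, -3)

T1 = [1 0 0; 0 -1 0; 0 0 1]
T2·T1 = [1 0 0; 0 1 0; 0 0 1]
T3·…·T1 = [1/2 0 0; 0 3 0; 0 0 1]
T4·…·T1 = [-1/2 0 0; 0 3 0; 0 0 1]
T5·…·T1 = [-1/2 0 0; 0 -3 0; 0 0 1]
det M = 3/2; M⁻¹ = [-2 0 0; 0 -1/3 0; 0 0 1]
M⁻¹ · (-3/4, 9)ᵀ = (3/2, -3)ᵀ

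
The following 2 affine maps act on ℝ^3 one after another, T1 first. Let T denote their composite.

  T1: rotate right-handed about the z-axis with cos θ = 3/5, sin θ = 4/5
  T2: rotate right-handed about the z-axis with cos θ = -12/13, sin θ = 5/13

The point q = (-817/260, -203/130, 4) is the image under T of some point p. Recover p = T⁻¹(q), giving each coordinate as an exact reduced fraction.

p = (7/2, -1/4, 4)

T1 = [3/5 -4/5 0 0; 4/5 3/5 0 0; 0 0 1 0; 0 0 0 1]
T2·T1 = [-56/65 33/65 0 0; -33/65 -56/65 0 0; 0 0 1 0; 0 0 0 1]
det M = 1; M⁻¹ = [-56/65 -33/65 0 0; 33/65 -56/65 0 0; 0 0 1 0; 0 0 0 1]
M⁻¹ · (-817/260, -203/130, 4)ᵀ = (7/2, -1/4, 4)ᵀ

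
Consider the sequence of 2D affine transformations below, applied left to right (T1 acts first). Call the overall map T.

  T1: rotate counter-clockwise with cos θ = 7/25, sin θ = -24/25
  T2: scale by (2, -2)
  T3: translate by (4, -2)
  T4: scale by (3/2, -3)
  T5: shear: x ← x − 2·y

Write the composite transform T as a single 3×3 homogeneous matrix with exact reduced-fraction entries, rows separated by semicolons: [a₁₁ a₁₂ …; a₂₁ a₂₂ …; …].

T1 = [7/25 24/25 0; -24/25 7/25 0; 0 0 1]
T2·T1 = [14/25 48/25 0; 48/25 -14/25 0; 0 0 1]
T3·…·T1 = [14/25 48/25 4; 48/25 -14/25 -2; 0 0 1]
T4·…·T1 = [21/25 72/25 6; -144/25 42/25 6; 0 0 1]
T5·…·T1 = [309/25 -12/25 -6; -144/25 42/25 6; 0 0 1]

T = [309/25 -12/25 -6; -144/25 42/25 6; 0 0 1]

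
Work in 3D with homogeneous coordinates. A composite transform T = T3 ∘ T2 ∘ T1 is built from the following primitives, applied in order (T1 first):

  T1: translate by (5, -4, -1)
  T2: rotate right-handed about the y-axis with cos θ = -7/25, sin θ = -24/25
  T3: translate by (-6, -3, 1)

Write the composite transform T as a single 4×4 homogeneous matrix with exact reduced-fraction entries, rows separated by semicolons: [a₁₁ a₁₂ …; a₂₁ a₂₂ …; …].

T1 = [1 0 0 5; 0 1 0 -4; 0 0 1 -1; 0 0 0 1]
T2·T1 = [-7/25 0 -24/25 -11/25; 0 1 0 -4; 24/25 0 -7/25 127/25; 0 0 0 1]
T3·…·T1 = [-7/25 0 -24/25 -161/25; 0 1 0 -7; 24/25 0 -7/25 152/25; 0 0 0 1]

T = [-7/25 0 -24/25 -161/25; 0 1 0 -7; 24/25 0 -7/25 152/25; 0 0 0 1]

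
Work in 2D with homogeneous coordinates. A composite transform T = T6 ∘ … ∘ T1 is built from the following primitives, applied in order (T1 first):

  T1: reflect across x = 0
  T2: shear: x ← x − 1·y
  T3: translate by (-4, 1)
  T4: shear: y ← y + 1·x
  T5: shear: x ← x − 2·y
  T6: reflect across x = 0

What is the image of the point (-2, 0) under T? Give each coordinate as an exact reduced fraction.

T(p) = (0, -1)

T1 reflect across x = 0: (-2, 0) → (2, 0)
T2 shear: x ← x − 1·y: (2, 0) → (2, 0)
T3 translate by (-4, 1): (2, 0) → (-2, 1)
T4 shear: y ← y + 1·x: (-2, 1) → (-2, -1)
T5 shear: x ← x − 2·y: (-2, -1) → (0, -1)
T6 reflect across x = 0: (0, -1) → (0, -1)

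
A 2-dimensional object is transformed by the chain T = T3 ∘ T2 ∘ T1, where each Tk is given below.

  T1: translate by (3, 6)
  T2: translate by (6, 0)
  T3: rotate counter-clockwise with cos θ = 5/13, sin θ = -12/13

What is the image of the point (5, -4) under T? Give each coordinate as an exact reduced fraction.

T(p) = (94/13, -158/13)

T1 translate by (3, 6): (5, -4) → (8, 2)
T2 translate by (6, 0): (8, 2) → (14, 2)
T3 rotate counter-clockwise with cos θ = 5/13, sin θ = -12/13: (14, 2) → (94/13, -158/13)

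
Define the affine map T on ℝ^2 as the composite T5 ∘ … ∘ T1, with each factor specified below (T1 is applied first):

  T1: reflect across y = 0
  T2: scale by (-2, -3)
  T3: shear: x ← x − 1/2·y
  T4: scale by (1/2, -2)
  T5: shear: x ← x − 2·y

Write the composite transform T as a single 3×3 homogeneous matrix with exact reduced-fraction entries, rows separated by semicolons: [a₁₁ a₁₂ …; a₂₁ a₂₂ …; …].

T = [-1 45/4 0; 0 -6 0; 0 0 1]

T1 = [1 0 0; 0 -1 0; 0 0 1]
T2·T1 = [-2 0 0; 0 3 0; 0 0 1]
T3·…·T1 = [-2 -3/2 0; 0 3 0; 0 0 1]
T4·…·T1 = [-1 -3/4 0; 0 -6 0; 0 0 1]
T5·…·T1 = [-1 45/4 0; 0 -6 0; 0 0 1]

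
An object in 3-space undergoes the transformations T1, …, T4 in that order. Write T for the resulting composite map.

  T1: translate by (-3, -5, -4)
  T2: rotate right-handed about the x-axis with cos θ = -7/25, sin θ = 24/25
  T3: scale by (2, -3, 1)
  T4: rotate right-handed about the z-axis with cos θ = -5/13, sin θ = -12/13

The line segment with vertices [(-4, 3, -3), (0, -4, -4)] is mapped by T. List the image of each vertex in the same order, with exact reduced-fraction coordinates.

image vertices: (-4802/325, 1386/65, 1/25), (-1686/65, 225/13, -32/5)

T1 translate by (-3, -5, -4): (-4, 3, -3) → (-7, -2, -7); (0, -4, -4) → (-3, -9, -8)
T2 rotate right-handed about the x-axis with cos θ = -7/25, sin θ = 24/25: (-7, -2, -7) → (-7, 182/25, 1/25); (-3, -9, -8) → (-3, 51/5, -32/5)
T3 scale by (2, -3, 1): (-7, 182/25, 1/25) → (-14, -546/25, 1/25); (-3, 51/5, -32/5) → (-6, -153/5, -32/5)
T4 rotate right-handed about the z-axis with cos θ = -5/13, sin θ = -12/13: (-14, -546/25, 1/25) → (-4802/325, 1386/65, 1/25); (-6, -153/5, -32/5) → (-1686/65, 225/13, -32/5)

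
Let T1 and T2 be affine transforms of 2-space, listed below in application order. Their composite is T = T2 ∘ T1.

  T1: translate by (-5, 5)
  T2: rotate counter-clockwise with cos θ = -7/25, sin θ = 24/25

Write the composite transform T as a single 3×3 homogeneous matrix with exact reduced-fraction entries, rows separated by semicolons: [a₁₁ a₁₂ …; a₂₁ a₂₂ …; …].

T1 = [1 0 -5; 0 1 5; 0 0 1]
T2·T1 = [-7/25 -24/25 -17/5; 24/25 -7/25 -31/5; 0 0 1]

T = [-7/25 -24/25 -17/5; 24/25 -7/25 -31/5; 0 0 1]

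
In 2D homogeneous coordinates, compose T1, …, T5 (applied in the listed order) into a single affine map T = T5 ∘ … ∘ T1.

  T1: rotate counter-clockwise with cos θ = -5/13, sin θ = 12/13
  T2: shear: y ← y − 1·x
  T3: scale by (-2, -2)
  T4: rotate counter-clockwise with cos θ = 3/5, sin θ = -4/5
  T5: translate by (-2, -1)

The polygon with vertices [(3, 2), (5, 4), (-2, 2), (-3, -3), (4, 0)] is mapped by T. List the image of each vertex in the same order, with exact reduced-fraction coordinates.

T1 rotate counter-clockwise with cos θ = -5/13, sin θ = 12/13: (3, 2) → (-3, 2); (5, 4) → (-73/13, 40/13); (-2, 2) → (-14/13, -34/13); (-3, -3) → (51/13, -21/13); (4, 0) → (-20/13, 48/13)
T2 shear: y ← y − 1·x: (-3, 2) → (-3, 5); (-73/13, 40/13) → (-73/13, 113/13); (-14/13, -34/13) → (-14/13, -20/13); (51/13, -21/13) → (51/13, -72/13); (-20/13, 48/13) → (-20/13, 68/13)
T3 scale by (-2, -2): (-3, 5) → (6, -10); (-73/13, 113/13) → (146/13, -226/13); (-14/13, -20/13) → (28/13, 40/13); (51/13, -72/13) → (-102/13, 144/13); (-20/13, 68/13) → (40/13, -136/13)
T4 rotate counter-clockwise with cos θ = 3/5, sin θ = -4/5: (6, -10) → (-22/5, -54/5); (146/13, -226/13) → (-466/65, -1262/65); (28/13, 40/13) → (244/65, 8/65); (-102/13, 144/13) → (54/13, 168/13); (40/13, -136/13) → (-424/65, -568/65)
T5 translate by (-2, -1): (-22/5, -54/5) → (-32/5, -59/5); (-466/65, -1262/65) → (-596/65, -1327/65); (244/65, 8/65) → (114/65, -57/65); (54/13, 168/13) → (28/13, 155/13); (-424/65, -568/65) → (-554/65, -633/65)

image vertices: (-32/5, -59/5), (-596/65, -1327/65), (114/65, -57/65), (28/13, 155/13), (-554/65, -633/65)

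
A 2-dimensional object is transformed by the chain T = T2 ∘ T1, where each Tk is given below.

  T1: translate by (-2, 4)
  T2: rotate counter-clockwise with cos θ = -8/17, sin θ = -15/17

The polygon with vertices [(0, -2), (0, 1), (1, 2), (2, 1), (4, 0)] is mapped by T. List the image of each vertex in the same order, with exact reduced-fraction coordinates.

T1 translate by (-2, 4): (0, -2) → (-2, 2); (0, 1) → (-2, 5); (1, 2) → (-1, 6); (2, 1) → (0, 5); (4, 0) → (2, 4)
T2 rotate counter-clockwise with cos θ = -8/17, sin θ = -15/17: (-2, 2) → (46/17, 14/17); (-2, 5) → (91/17, -10/17); (-1, 6) → (98/17, -33/17); (0, 5) → (75/17, -40/17); (2, 4) → (44/17, -62/17)

image vertices: (46/17, 14/17), (91/17, -10/17), (98/17, -33/17), (75/17, -40/17), (44/17, -62/17)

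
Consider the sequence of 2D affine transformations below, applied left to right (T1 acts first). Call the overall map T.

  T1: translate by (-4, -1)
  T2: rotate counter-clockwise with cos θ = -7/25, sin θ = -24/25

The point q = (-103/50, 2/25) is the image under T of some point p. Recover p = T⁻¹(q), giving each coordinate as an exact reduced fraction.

p = (9/2, -1)

T1 = [1 0 -4; 0 1 -1; 0 0 1]
T2·T1 = [-7/25 24/25 4/25; -24/25 -7/25 103/25; 0 0 1]
det M = 1; M⁻¹ = [-7/25 -24/25 4; 24/25 -7/25 1; 0 0 1]
M⁻¹ · (-103/50, 2/25)ᵀ = (9/2, -1)ᵀ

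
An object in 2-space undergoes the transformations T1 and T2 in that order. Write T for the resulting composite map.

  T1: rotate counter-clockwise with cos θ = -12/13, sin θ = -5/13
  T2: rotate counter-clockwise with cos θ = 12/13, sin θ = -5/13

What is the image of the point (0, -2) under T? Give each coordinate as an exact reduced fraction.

T1 rotate counter-clockwise with cos θ = -12/13, sin θ = -5/13: (0, -2) → (-10/13, 24/13)
T2 rotate counter-clockwise with cos θ = 12/13, sin θ = -5/13: (-10/13, 24/13) → (0, 2)

T(p) = (0, 2)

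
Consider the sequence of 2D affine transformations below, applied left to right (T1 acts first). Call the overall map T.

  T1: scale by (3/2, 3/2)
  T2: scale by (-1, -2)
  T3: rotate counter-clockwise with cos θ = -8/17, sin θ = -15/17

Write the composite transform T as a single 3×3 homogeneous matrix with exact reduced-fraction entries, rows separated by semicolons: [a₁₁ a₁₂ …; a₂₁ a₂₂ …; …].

T = [12/17 -45/17 0; 45/34 24/17 0; 0 0 1]

T1 = [3/2 0 0; 0 3/2 0; 0 0 1]
T2·T1 = [-3/2 0 0; 0 -3 0; 0 0 1]
T3·…·T1 = [12/17 -45/17 0; 45/34 24/17 0; 0 0 1]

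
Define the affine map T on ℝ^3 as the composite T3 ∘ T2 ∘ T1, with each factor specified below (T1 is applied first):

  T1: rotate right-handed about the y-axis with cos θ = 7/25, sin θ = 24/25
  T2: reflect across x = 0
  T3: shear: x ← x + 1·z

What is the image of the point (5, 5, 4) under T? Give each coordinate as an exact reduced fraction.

T1 rotate right-handed about the y-axis with cos θ = 7/25, sin θ = 24/25: (5, 5, 4) → (131/25, 5, -92/25)
T2 reflect across x = 0: (131/25, 5, -92/25) → (-131/25, 5, -92/25)
T3 shear: x ← x + 1·z: (-131/25, 5, -92/25) → (-223/25, 5, -92/25)

T(p) = (-223/25, 5, -92/25)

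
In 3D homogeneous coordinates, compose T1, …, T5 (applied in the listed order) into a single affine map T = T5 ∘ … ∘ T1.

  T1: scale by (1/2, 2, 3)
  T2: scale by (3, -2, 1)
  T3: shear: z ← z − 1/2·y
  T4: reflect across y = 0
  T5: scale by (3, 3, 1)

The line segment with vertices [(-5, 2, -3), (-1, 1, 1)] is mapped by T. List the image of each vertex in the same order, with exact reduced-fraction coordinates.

image vertices: (-45/2, 24, -5), (-9/2, 12, 5)

T1 scale by (1/2, 2, 3): (-5, 2, -3) → (-5/2, 4, -9); (-1, 1, 1) → (-1/2, 2, 3)
T2 scale by (3, -2, 1): (-5/2, 4, -9) → (-15/2, -8, -9); (-1/2, 2, 3) → (-3/2, -4, 3)
T3 shear: z ← z − 1/2·y: (-15/2, -8, -9) → (-15/2, -8, -5); (-3/2, -4, 3) → (-3/2, -4, 5)
T4 reflect across y = 0: (-15/2, -8, -5) → (-15/2, 8, -5); (-3/2, -4, 5) → (-3/2, 4, 5)
T5 scale by (3, 3, 1): (-15/2, 8, -5) → (-45/2, 24, -5); (-3/2, 4, 5) → (-9/2, 12, 5)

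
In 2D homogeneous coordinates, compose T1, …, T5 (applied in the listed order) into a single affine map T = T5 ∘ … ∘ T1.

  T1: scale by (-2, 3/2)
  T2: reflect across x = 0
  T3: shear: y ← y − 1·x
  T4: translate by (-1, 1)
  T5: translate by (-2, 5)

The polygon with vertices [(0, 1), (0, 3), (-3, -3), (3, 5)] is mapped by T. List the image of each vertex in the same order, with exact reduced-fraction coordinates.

image vertices: (-3, 15/2), (-3, 21/2), (-9, 15/2), (3, 15/2)

T1 scale by (-2, 3/2): (0, 1) → (0, 3/2); (0, 3) → (0, 9/2); (-3, -3) → (6, -9/2); (3, 5) → (-6, 15/2)
T2 reflect across x = 0: (0, 3/2) → (0, 3/2); (0, 9/2) → (0, 9/2); (6, -9/2) → (-6, -9/2); (-6, 15/2) → (6, 15/2)
T3 shear: y ← y − 1·x: (0, 3/2) → (0, 3/2); (0, 9/2) → (0, 9/2); (-6, -9/2) → (-6, 3/2); (6, 15/2) → (6, 3/2)
T4 translate by (-1, 1): (0, 3/2) → (-1, 5/2); (0, 9/2) → (-1, 11/2); (-6, 3/2) → (-7, 5/2); (6, 3/2) → (5, 5/2)
T5 translate by (-2, 5): (-1, 5/2) → (-3, 15/2); (-1, 11/2) → (-3, 21/2); (-7, 5/2) → (-9, 15/2); (5, 5/2) → (3, 15/2)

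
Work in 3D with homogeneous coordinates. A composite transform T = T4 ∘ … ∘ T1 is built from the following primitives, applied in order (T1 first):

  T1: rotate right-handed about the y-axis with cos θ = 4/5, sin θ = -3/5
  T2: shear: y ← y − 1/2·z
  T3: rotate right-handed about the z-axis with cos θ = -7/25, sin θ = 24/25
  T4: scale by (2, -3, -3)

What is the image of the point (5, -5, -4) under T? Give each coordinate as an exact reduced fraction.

T(p) = (728/125, -5637/250, 3/5)

T1 rotate right-handed about the y-axis with cos θ = 4/5, sin θ = -3/5: (5, -5, -4) → (32/5, -5, -1/5)
T2 shear: y ← y − 1/2·z: (32/5, -5, -1/5) → (32/5, -49/10, -1/5)
T3 rotate right-handed about the z-axis with cos θ = -7/25, sin θ = 24/25: (32/5, -49/10, -1/5) → (364/125, 1879/250, -1/5)
T4 scale by (2, -3, -3): (364/125, 1879/250, -1/5) → (728/125, -5637/250, 3/5)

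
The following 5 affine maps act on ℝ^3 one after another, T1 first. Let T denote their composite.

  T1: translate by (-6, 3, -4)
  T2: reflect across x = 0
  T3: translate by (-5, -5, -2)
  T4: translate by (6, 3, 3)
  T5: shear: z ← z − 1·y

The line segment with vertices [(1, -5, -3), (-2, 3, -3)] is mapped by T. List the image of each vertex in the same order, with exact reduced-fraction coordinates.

T1 translate by (-6, 3, -4): (1, -5, -3) → (-5, -2, -7); (-2, 3, -3) → (-8, 6, -7)
T2 reflect across x = 0: (-5, -2, -7) → (5, -2, -7); (-8, 6, -7) → (8, 6, -7)
T3 translate by (-5, -5, -2): (5, -2, -7) → (0, -7, -9); (8, 6, -7) → (3, 1, -9)
T4 translate by (6, 3, 3): (0, -7, -9) → (6, -4, -6); (3, 1, -9) → (9, 4, -6)
T5 shear: z ← z − 1·y: (6, -4, -6) → (6, -4, -2); (9, 4, -6) → (9, 4, -10)

image vertices: (6, -4, -2), (9, 4, -10)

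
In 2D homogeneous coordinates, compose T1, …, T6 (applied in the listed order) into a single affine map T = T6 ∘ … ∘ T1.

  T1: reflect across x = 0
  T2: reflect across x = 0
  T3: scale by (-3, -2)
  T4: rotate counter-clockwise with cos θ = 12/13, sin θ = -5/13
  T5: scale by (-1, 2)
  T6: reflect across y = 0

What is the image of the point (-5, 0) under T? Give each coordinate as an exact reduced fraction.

T(p) = (-180/13, 150/13)

T1 reflect across x = 0: (-5, 0) → (5, 0)
T2 reflect across x = 0: (5, 0) → (-5, 0)
T3 scale by (-3, -2): (-5, 0) → (15, 0)
T4 rotate counter-clockwise with cos θ = 12/13, sin θ = -5/13: (15, 0) → (180/13, -75/13)
T5 scale by (-1, 2): (180/13, -75/13) → (-180/13, -150/13)
T6 reflect across y = 0: (-180/13, -150/13) → (-180/13, 150/13)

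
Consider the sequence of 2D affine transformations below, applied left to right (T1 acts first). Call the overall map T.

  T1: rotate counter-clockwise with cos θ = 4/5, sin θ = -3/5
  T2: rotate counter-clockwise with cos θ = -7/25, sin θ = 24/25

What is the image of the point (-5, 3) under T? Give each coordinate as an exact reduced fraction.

T1 rotate counter-clockwise with cos θ = 4/5, sin θ = -3/5: (-5, 3) → (-11/5, 27/5)
T2 rotate counter-clockwise with cos θ = -7/25, sin θ = 24/25: (-11/5, 27/5) → (-571/125, -453/125)

T(p) = (-571/125, -453/125)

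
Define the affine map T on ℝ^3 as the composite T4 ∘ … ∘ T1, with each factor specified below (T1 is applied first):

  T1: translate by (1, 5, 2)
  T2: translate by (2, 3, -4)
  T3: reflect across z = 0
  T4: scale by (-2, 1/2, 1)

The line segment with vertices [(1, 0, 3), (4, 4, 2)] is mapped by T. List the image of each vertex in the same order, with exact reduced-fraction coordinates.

image vertices: (-8, 4, -1), (-14, 6, 0)

T1 translate by (1, 5, 2): (1, 0, 3) → (2, 5, 5); (4, 4, 2) → (5, 9, 4)
T2 translate by (2, 3, -4): (2, 5, 5) → (4, 8, 1); (5, 9, 4) → (7, 12, 0)
T3 reflect across z = 0: (4, 8, 1) → (4, 8, -1); (7, 12, 0) → (7, 12, 0)
T4 scale by (-2, 1/2, 1): (4, 8, -1) → (-8, 4, -1); (7, 12, 0) → (-14, 6, 0)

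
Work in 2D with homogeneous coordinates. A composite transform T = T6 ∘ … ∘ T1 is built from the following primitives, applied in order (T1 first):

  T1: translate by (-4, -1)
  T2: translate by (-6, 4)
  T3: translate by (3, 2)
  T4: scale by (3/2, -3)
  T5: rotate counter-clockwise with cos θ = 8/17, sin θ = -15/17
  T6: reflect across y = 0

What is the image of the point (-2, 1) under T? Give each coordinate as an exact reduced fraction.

T1 translate by (-4, -1): (-2, 1) → (-6, 0)
T2 translate by (-6, 4): (-6, 0) → (-12, 4)
T3 translate by (3, 2): (-12, 4) → (-9, 6)
T4 scale by (3/2, -3): (-9, 6) → (-27/2, -18)
T5 rotate counter-clockwise with cos θ = 8/17, sin θ = -15/17: (-27/2, -18) → (-378/17, 117/34)
T6 reflect across y = 0: (-378/17, 117/34) → (-378/17, -117/34)

T(p) = (-378/17, -117/34)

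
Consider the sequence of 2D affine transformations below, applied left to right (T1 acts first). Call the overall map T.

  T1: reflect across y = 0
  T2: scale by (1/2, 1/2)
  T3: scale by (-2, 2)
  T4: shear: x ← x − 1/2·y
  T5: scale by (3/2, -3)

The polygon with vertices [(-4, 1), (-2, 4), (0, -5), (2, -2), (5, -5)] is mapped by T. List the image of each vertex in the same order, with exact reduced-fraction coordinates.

T1 reflect across y = 0: (-4, 1) → (-4, -1); (-2, 4) → (-2, -4); (0, -5) → (0, 5); (2, -2) → (2, 2); (5, -5) → (5, 5)
T2 scale by (1/2, 1/2): (-4, -1) → (-2, -1/2); (-2, -4) → (-1, -2); (0, 5) → (0, 5/2); (2, 2) → (1, 1); (5, 5) → (5/2, 5/2)
T3 scale by (-2, 2): (-2, -1/2) → (4, -1); (-1, -2) → (2, -4); (0, 5/2) → (0, 5); (1, 1) → (-2, 2); (5/2, 5/2) → (-5, 5)
T4 shear: x ← x − 1/2·y: (4, -1) → (9/2, -1); (2, -4) → (4, -4); (0, 5) → (-5/2, 5); (-2, 2) → (-3, 2); (-5, 5) → (-15/2, 5)
T5 scale by (3/2, -3): (9/2, -1) → (27/4, 3); (4, -4) → (6, 12); (-5/2, 5) → (-15/4, -15); (-3, 2) → (-9/2, -6); (-15/2, 5) → (-45/4, -15)

image vertices: (27/4, 3), (6, 12), (-15/4, -15), (-9/2, -6), (-45/4, -15)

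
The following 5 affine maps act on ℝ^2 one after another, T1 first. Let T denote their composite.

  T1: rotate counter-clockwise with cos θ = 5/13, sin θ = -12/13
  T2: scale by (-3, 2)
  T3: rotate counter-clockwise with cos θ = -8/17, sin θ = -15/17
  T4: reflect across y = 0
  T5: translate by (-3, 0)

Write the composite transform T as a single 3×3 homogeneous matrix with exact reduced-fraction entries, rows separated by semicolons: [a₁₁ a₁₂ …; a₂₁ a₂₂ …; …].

T1 = [5/13 12/13 0; -12/13 5/13 0; 0 0 1]
T2·T1 = [-15/13 -36/13 0; -24/13 10/13 0; 0 0 1]
T3·…·T1 = [-240/221 438/221 0; 417/221 460/221 0; 0 0 1]
T4·…·T1 = [-240/221 438/221 0; -417/221 -460/221 0; 0 0 1]
T5·…·T1 = [-240/221 438/221 -3; -417/221 -460/221 0; 0 0 1]

T = [-240/221 438/221 -3; -417/221 -460/221 0; 0 0 1]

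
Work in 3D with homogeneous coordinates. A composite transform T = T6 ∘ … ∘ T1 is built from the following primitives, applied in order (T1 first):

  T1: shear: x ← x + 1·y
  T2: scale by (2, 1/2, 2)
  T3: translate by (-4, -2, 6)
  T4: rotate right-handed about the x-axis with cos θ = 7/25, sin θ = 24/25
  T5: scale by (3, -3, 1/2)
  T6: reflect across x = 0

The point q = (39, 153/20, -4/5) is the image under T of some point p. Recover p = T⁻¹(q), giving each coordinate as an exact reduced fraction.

T1 = [1 1 0 0; 0 1 0 0; 0 0 1 0; 0 0 0 1]
T2·T1 = [2 2 0 0; 0 1/2 0 0; 0 0 2 0; 0 0 0 1]
T3·…·T1 = [2 2 0 -4; 0 1/2 0 -2; 0 0 2 6; 0 0 0 1]
T4·…·T1 = [2 2 0 -4; 0 7/50 -48/25 -158/25; 0 12/25 14/25 -6/25; 0 0 0 1]
T5·…·T1 = [6 6 0 -12; 0 -21/50 144/25 474/25; 0 6/25 7/25 -3/25; 0 0 0 1]
T6·…·T1 = [-6 -6 0 12; 0 -21/50 144/25 474/25; 0 6/25 7/25 -3/25; 0 0 0 1]
det M = 9; M⁻¹ = [-1/6 14/75 -96/25 -2; 0 -14/75 96/25 4; 0 4/25 7/25 -3; 0 0 0 1]
M⁻¹ · (39, 153/20, -4/5)ᵀ = (-4, -1/2, -2)ᵀ

p = (-4, -1/2, -2)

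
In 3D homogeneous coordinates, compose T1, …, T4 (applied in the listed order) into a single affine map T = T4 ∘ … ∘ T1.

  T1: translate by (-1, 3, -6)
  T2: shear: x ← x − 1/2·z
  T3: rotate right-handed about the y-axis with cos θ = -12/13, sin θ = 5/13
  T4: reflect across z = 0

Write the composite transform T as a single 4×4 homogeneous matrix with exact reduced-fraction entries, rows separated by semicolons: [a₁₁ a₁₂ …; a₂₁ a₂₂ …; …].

T1 = [1 0 0 -1; 0 1 0 3; 0 0 1 -6; 0 0 0 1]
T2·T1 = [1 0 -1/2 2; 0 1 0 3; 0 0 1 -6; 0 0 0 1]
T3·…·T1 = [-12/13 0 11/13 -54/13; 0 1 0 3; -5/13 0 -19/26 62/13; 0 0 0 1]
T4·…·T1 = [-12/13 0 11/13 -54/13; 0 1 0 3; 5/13 0 19/26 -62/13; 0 0 0 1]

T = [-12/13 0 11/13 -54/13; 0 1 0 3; 5/13 0 19/26 -62/13; 0 0 0 1]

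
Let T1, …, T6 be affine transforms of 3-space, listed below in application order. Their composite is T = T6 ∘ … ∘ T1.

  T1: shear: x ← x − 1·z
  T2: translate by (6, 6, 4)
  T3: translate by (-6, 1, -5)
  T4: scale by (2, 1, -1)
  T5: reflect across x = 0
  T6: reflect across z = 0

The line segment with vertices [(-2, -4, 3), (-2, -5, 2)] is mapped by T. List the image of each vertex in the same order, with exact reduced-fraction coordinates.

T1 shear: x ← x − 1·z: (-2, -4, 3) → (-5, -4, 3); (-2, -5, 2) → (-4, -5, 2)
T2 translate by (6, 6, 4): (-5, -4, 3) → (1, 2, 7); (-4, -5, 2) → (2, 1, 6)
T3 translate by (-6, 1, -5): (1, 2, 7) → (-5, 3, 2); (2, 1, 6) → (-4, 2, 1)
T4 scale by (2, 1, -1): (-5, 3, 2) → (-10, 3, -2); (-4, 2, 1) → (-8, 2, -1)
T5 reflect across x = 0: (-10, 3, -2) → (10, 3, -2); (-8, 2, -1) → (8, 2, -1)
T6 reflect across z = 0: (10, 3, -2) → (10, 3, 2); (8, 2, -1) → (8, 2, 1)

image vertices: (10, 3, 2), (8, 2, 1)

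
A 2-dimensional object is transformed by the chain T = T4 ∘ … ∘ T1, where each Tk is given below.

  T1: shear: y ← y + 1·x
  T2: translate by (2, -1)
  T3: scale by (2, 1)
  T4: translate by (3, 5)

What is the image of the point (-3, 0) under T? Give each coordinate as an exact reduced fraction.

T(p) = (1, 1)

T1 shear: y ← y + 1·x: (-3, 0) → (-3, -3)
T2 translate by (2, -1): (-3, -3) → (-1, -4)
T3 scale by (2, 1): (-1, -4) → (-2, -4)
T4 translate by (3, 5): (-2, -4) → (1, 1)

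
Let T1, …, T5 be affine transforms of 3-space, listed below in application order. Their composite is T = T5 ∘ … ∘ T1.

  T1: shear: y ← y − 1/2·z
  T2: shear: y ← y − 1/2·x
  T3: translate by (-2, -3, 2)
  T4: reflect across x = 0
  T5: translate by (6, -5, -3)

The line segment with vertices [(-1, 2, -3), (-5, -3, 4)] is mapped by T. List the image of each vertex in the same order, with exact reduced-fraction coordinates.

T1 shear: y ← y − 1/2·z: (-1, 2, -3) → (-1, 7/2, -3); (-5, -3, 4) → (-5, -5, 4)
T2 shear: y ← y − 1/2·x: (-1, 7/2, -3) → (-1, 4, -3); (-5, -5, 4) → (-5, -5/2, 4)
T3 translate by (-2, -3, 2): (-1, 4, -3) → (-3, 1, -1); (-5, -5/2, 4) → (-7, -11/2, 6)
T4 reflect across x = 0: (-3, 1, -1) → (3, 1, -1); (-7, -11/2, 6) → (7, -11/2, 6)
T5 translate by (6, -5, -3): (3, 1, -1) → (9, -4, -4); (7, -11/2, 6) → (13, -21/2, 3)

image vertices: (9, -4, -4), (13, -21/2, 3)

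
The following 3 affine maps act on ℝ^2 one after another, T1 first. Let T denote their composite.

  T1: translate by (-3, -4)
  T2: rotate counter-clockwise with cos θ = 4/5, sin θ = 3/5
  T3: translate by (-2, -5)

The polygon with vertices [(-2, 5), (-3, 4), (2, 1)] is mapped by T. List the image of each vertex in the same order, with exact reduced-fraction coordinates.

T1 translate by (-3, -4): (-2, 5) → (-5, 1); (-3, 4) → (-6, 0); (2, 1) → (-1, -3)
T2 rotate counter-clockwise with cos θ = 4/5, sin θ = 3/5: (-5, 1) → (-23/5, -11/5); (-6, 0) → (-24/5, -18/5); (-1, -3) → (1, -3)
T3 translate by (-2, -5): (-23/5, -11/5) → (-33/5, -36/5); (-24/5, -18/5) → (-34/5, -43/5); (1, -3) → (-1, -8)

image vertices: (-33/5, -36/5), (-34/5, -43/5), (-1, -8)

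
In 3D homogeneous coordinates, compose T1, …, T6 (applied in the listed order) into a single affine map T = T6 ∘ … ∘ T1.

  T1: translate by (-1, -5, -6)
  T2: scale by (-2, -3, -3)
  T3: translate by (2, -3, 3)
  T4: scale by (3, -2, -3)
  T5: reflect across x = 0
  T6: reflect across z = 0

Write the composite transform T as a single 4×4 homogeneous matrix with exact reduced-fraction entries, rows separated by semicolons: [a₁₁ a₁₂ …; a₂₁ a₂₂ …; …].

T1 = [1 0 0 -1; 0 1 0 -5; 0 0 1 -6; 0 0 0 1]
T2·T1 = [-2 0 0 2; 0 -3 0 15; 0 0 -3 18; 0 0 0 1]
T3·…·T1 = [-2 0 0 4; 0 -3 0 12; 0 0 -3 21; 0 0 0 1]
T4·…·T1 = [-6 0 0 12; 0 6 0 -24; 0 0 9 -63; 0 0 0 1]
T5·…·T1 = [6 0 0 -12; 0 6 0 -24; 0 0 9 -63; 0 0 0 1]
T6·…·T1 = [6 0 0 -12; 0 6 0 -24; 0 0 -9 63; 0 0 0 1]

T = [6 0 0 -12; 0 6 0 -24; 0 0 -9 63; 0 0 0 1]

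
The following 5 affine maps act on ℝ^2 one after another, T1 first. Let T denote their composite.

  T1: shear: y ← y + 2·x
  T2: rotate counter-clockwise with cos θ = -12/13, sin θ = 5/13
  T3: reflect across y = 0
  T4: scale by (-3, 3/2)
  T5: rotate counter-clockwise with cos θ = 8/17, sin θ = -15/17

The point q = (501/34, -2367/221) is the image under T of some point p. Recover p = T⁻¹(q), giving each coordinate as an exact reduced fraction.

T1 = [1 0 0; 2 1 0; 0 0 1]
T2·T1 = [-22/13 -5/13 0; -19/13 -12/13 0; 0 0 1]
T3·…·T1 = [-22/13 -5/13 0; 19/13 12/13 0; 0 0 1]
T4·…·T1 = [66/13 15/13 0; 57/26 18/13 0; 0 0 1]
T5·…·T1 = [147/34 30/17 0; -762/221 -81/221 0; 0 0 1]
det M = 9/2; M⁻¹ = [-18/221 -20/51 0; 508/663 49/51 0; 0 0 1]
M⁻¹ · (501/34, -2367/221)ᵀ = (3, 1)ᵀ

p = (3, 1)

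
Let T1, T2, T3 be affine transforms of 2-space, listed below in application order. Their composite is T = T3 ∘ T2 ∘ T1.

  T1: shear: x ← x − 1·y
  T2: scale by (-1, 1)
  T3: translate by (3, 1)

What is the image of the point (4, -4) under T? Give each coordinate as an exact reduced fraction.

T(p) = (-5, -3)

T1 shear: x ← x − 1·y: (4, -4) → (8, -4)
T2 scale by (-1, 1): (8, -4) → (-8, -4)
T3 translate by (3, 1): (-8, -4) → (-5, -3)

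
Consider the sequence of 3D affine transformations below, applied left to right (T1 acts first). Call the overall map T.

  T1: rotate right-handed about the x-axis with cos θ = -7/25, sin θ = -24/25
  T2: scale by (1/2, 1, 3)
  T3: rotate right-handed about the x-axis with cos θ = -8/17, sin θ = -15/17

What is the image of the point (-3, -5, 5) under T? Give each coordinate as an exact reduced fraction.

T(p) = (-3/2, 517/85, -873/85)

T1 rotate right-handed about the x-axis with cos θ = -7/25, sin θ = -24/25: (-3, -5, 5) → (-3, 31/5, 17/5)
T2 scale by (1/2, 1, 3): (-3, 31/5, 17/5) → (-3/2, 31/5, 51/5)
T3 rotate right-handed about the x-axis with cos θ = -8/17, sin θ = -15/17: (-3/2, 31/5, 51/5) → (-3/2, 517/85, -873/85)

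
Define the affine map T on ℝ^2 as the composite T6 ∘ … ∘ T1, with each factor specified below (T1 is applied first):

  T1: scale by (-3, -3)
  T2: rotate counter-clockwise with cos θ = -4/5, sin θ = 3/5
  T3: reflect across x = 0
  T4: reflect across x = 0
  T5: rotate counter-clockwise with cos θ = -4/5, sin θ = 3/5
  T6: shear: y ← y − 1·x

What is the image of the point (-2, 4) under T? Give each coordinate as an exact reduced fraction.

T(p) = (-246/25, 18/25)

T1 scale by (-3, -3): (-2, 4) → (6, -12)
T2 rotate counter-clockwise with cos θ = -4/5, sin θ = 3/5: (6, -12) → (12/5, 66/5)
T3 reflect across x = 0: (12/5, 66/5) → (-12/5, 66/5)
T4 reflect across x = 0: (-12/5, 66/5) → (12/5, 66/5)
T5 rotate counter-clockwise with cos θ = -4/5, sin θ = 3/5: (12/5, 66/5) → (-246/25, -228/25)
T6 shear: y ← y − 1·x: (-246/25, -228/25) → (-246/25, 18/25)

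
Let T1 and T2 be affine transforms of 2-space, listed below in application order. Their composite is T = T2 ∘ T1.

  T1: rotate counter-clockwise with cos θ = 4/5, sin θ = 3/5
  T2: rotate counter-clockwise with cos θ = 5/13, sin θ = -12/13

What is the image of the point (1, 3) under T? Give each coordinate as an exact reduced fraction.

T(p) = (31/13, 27/13)

T1 rotate counter-clockwise with cos θ = 4/5, sin θ = 3/5: (1, 3) → (-1, 3)
T2 rotate counter-clockwise with cos θ = 5/13, sin θ = -12/13: (-1, 3) → (31/13, 27/13)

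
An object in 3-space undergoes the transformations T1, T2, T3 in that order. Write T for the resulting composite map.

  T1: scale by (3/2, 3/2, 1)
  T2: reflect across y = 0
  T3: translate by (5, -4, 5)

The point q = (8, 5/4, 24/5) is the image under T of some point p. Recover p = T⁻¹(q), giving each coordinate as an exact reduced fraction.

T1 = [3/2 0 0 0; 0 3/2 0 0; 0 0 1 0; 0 0 0 1]
T2·T1 = [3/2 0 0 0; 0 -3/2 0 0; 0 0 1 0; 0 0 0 1]
T3·…·T1 = [3/2 0 0 5; 0 -3/2 0 -4; 0 0 1 5; 0 0 0 1]
det M = -9/4; M⁻¹ = [2/3 0 0 -10/3; 0 -2/3 0 -8/3; 0 0 1 -5; 0 0 0 1]
M⁻¹ · (8, 5/4, 24/5)ᵀ = (2, -7/2, -1/5)ᵀ

p = (2, -7/2, -1/5)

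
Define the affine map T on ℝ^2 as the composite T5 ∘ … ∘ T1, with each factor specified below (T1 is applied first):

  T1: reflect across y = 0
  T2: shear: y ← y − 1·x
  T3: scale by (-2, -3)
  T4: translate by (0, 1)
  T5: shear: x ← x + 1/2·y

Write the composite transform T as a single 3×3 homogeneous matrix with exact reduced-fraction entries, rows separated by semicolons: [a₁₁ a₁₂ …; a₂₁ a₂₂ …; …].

T1 = [1 0 0; 0 -1 0; 0 0 1]
T2·T1 = [1 0 0; -1 -1 0; 0 0 1]
T3·…·T1 = [-2 0 0; 3 3 0; 0 0 1]
T4·…·T1 = [-2 0 0; 3 3 1; 0 0 1]
T5·…·T1 = [-1/2 3/2 1/2; 3 3 1; 0 0 1]

T = [-1/2 3/2 1/2; 3 3 1; 0 0 1]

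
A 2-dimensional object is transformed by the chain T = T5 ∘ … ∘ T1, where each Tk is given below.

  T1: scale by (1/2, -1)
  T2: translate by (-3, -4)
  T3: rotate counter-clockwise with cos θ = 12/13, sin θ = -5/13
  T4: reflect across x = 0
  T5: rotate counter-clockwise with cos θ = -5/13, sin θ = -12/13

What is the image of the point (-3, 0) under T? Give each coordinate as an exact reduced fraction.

T1 scale by (1/2, -1): (-3, 0) → (-3/2, 0)
T2 translate by (-3, -4): (-3/2, 0) → (-9/2, -4)
T3 rotate counter-clockwise with cos θ = 12/13, sin θ = -5/13: (-9/2, -4) → (-74/13, -51/26)
T4 reflect across x = 0: (-74/13, -51/26) → (74/13, -51/26)
T5 rotate counter-clockwise with cos θ = -5/13, sin θ = -12/13: (74/13, -51/26) → (-4, -9/2)

T(p) = (-4, -9/2)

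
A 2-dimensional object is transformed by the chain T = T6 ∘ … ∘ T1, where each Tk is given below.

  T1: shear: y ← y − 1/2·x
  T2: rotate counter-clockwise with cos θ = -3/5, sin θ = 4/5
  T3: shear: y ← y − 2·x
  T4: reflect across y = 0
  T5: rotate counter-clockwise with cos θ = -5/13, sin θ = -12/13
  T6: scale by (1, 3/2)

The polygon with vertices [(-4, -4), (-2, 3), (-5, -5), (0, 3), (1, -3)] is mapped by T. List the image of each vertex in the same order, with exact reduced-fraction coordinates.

image vertices: (100/13, -147/13), (10/13, 36/13), (125/13, -735/52), (-24/13, 657/130), (7/13, -1017/260)

T1 shear: y ← y − 1/2·x: (-4, -4) → (-4, -2); (-2, 3) → (-2, 4); (-5, -5) → (-5, -5/2); (0, 3) → (0, 3); (1, -3) → (1, -7/2)
T2 rotate counter-clockwise with cos θ = -3/5, sin θ = 4/5: (-4, -2) → (4, -2); (-2, 4) → (-2, -4); (-5, -5/2) → (5, -5/2); (0, 3) → (-12/5, -9/5); (1, -7/2) → (11/5, 29/10)
T3 shear: y ← y − 2·x: (4, -2) → (4, -10); (-2, -4) → (-2, 0); (5, -5/2) → (5, -25/2); (-12/5, -9/5) → (-12/5, 3); (11/5, 29/10) → (11/5, -3/2)
T4 reflect across y = 0: (4, -10) → (4, 10); (-2, 0) → (-2, 0); (5, -25/2) → (5, 25/2); (-12/5, 3) → (-12/5, -3); (11/5, -3/2) → (11/5, 3/2)
T5 rotate counter-clockwise with cos θ = -5/13, sin θ = -12/13: (4, 10) → (100/13, -98/13); (-2, 0) → (10/13, 24/13); (5, 25/2) → (125/13, -245/26); (-12/5, -3) → (-24/13, 219/65); (11/5, 3/2) → (7/13, -339/130)
T6 scale by (1, 3/2): (100/13, -98/13) → (100/13, -147/13); (10/13, 24/13) → (10/13, 36/13); (125/13, -245/26) → (125/13, -735/52); (-24/13, 219/65) → (-24/13, 657/130); (7/13, -339/130) → (7/13, -1017/260)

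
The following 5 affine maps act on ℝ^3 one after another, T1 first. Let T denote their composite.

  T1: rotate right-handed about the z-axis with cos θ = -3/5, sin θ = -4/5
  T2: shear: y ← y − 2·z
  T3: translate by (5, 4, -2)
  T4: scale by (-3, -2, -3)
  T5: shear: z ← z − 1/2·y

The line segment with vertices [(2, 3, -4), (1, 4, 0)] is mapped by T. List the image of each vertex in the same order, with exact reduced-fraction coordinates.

T1 rotate right-handed about the z-axis with cos θ = -3/5, sin θ = -4/5: (2, 3, -4) → (6/5, -17/5, -4); (1, 4, 0) → (13/5, -16/5, 0)
T2 shear: y ← y − 2·z: (6/5, -17/5, -4) → (6/5, 23/5, -4); (13/5, -16/5, 0) → (13/5, -16/5, 0)
T3 translate by (5, 4, -2): (6/5, 23/5, -4) → (31/5, 43/5, -6); (13/5, -16/5, 0) → (38/5, 4/5, -2)
T4 scale by (-3, -2, -3): (31/5, 43/5, -6) → (-93/5, -86/5, 18); (38/5, 4/5, -2) → (-114/5, -8/5, 6)
T5 shear: z ← z − 1/2·y: (-93/5, -86/5, 18) → (-93/5, -86/5, 133/5); (-114/5, -8/5, 6) → (-114/5, -8/5, 34/5)

image vertices: (-93/5, -86/5, 133/5), (-114/5, -8/5, 34/5)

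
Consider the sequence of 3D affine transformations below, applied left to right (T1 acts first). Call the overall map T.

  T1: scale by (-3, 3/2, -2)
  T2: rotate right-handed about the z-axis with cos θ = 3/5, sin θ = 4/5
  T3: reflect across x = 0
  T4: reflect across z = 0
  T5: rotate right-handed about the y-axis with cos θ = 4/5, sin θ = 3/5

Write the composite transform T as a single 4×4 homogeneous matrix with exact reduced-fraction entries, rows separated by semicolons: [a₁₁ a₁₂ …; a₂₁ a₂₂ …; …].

T1 = [-3 0 0 0; 0 3/2 0 0; 0 0 -2 0; 0 0 0 1]
T2·T1 = [-9/5 -6/5 0 0; -12/5 9/10 0 0; 0 0 -2 0; 0 0 0 1]
T3·…·T1 = [9/5 6/5 0 0; -12/5 9/10 0 0; 0 0 -2 0; 0 0 0 1]
T4·…·T1 = [9/5 6/5 0 0; -12/5 9/10 0 0; 0 0 2 0; 0 0 0 1]
T5·…·T1 = [36/25 24/25 6/5 0; -12/5 9/10 0 0; -27/25 -18/25 8/5 0; 0 0 0 1]

T = [36/25 24/25 6/5 0; -12/5 9/10 0 0; -27/25 -18/25 8/5 0; 0 0 0 1]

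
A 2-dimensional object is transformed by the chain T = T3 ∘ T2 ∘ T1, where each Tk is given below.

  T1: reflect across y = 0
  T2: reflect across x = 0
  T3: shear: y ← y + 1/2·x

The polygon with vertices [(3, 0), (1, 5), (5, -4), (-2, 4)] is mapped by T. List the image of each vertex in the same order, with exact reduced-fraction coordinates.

T1 reflect across y = 0: (3, 0) → (3, 0); (1, 5) → (1, -5); (5, -4) → (5, 4); (-2, 4) → (-2, -4)
T2 reflect across x = 0: (3, 0) → (-3, 0); (1, -5) → (-1, -5); (5, 4) → (-5, 4); (-2, -4) → (2, -4)
T3 shear: y ← y + 1/2·x: (-3, 0) → (-3, -3/2); (-1, -5) → (-1, -11/2); (-5, 4) → (-5, 3/2); (2, -4) → (2, -3)

image vertices: (-3, -3/2), (-1, -11/2), (-5, 3/2), (2, -3)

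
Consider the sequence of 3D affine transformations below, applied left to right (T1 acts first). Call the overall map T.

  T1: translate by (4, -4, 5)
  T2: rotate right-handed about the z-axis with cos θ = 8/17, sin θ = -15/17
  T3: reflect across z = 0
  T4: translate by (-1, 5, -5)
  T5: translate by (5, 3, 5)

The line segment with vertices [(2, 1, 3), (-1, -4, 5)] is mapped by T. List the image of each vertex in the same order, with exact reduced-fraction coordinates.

image vertices: (71/17, 22/17, -8), (-28/17, 27/17, -10)

T1 translate by (4, -4, 5): (2, 1, 3) → (6, -3, 8); (-1, -4, 5) → (3, -8, 10)
T2 rotate right-handed about the z-axis with cos θ = 8/17, sin θ = -15/17: (6, -3, 8) → (3/17, -114/17, 8); (3, -8, 10) → (-96/17, -109/17, 10)
T3 reflect across z = 0: (3/17, -114/17, 8) → (3/17, -114/17, -8); (-96/17, -109/17, 10) → (-96/17, -109/17, -10)
T4 translate by (-1, 5, -5): (3/17, -114/17, -8) → (-14/17, -29/17, -13); (-96/17, -109/17, -10) → (-113/17, -24/17, -15)
T5 translate by (5, 3, 5): (-14/17, -29/17, -13) → (71/17, 22/17, -8); (-113/17, -24/17, -15) → (-28/17, 27/17, -10)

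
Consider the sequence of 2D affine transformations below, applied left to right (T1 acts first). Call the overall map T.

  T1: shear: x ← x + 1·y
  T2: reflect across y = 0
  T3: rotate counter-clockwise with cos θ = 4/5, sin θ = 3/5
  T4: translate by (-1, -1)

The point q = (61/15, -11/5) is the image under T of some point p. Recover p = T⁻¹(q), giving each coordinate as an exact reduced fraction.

p = (-2/3, 4)

T1 = [1 1 0; 0 1 0; 0 0 1]
T2·T1 = [1 1 0; 0 -1 0; 0 0 1]
T3·…·T1 = [4/5 7/5 0; 3/5 -1/5 0; 0 0 1]
T4·…·T1 = [4/5 7/5 -1; 3/5 -1/5 -1; 0 0 1]
det M = -1; M⁻¹ = [1/5 7/5 8/5; 3/5 -4/5 -1/5; 0 0 1]
M⁻¹ · (61/15, -11/5)ᵀ = (-2/3, 4)ᵀ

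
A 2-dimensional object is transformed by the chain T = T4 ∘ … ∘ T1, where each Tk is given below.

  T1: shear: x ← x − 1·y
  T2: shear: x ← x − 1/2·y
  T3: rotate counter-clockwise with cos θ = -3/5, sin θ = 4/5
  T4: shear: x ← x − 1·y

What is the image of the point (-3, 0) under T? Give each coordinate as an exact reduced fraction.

T(p) = (21/5, -12/5)

T1 shear: x ← x − 1·y: (-3, 0) → (-3, 0)
T2 shear: x ← x − 1/2·y: (-3, 0) → (-3, 0)
T3 rotate counter-clockwise with cos θ = -3/5, sin θ = 4/5: (-3, 0) → (9/5, -12/5)
T4 shear: x ← x − 1·y: (9/5, -12/5) → (21/5, -12/5)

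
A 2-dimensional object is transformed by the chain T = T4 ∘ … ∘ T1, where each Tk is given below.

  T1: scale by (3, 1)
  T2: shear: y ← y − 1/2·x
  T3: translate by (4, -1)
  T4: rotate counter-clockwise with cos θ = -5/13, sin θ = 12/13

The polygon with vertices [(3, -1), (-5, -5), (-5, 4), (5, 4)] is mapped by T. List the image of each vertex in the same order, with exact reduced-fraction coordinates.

image vertices: (1, 29/2), (37/13, -279/26), (-71/13, -369/26), (-41/13, 501/26)

T1 scale by (3, 1): (3, -1) → (9, -1); (-5, -5) → (-15, -5); (-5, 4) → (-15, 4); (5, 4) → (15, 4)
T2 shear: y ← y − 1/2·x: (9, -1) → (9, -11/2); (-15, -5) → (-15, 5/2); (-15, 4) → (-15, 23/2); (15, 4) → (15, -7/2)
T3 translate by (4, -1): (9, -11/2) → (13, -13/2); (-15, 5/2) → (-11, 3/2); (-15, 23/2) → (-11, 21/2); (15, -7/2) → (19, -9/2)
T4 rotate counter-clockwise with cos θ = -5/13, sin θ = 12/13: (13, -13/2) → (1, 29/2); (-11, 3/2) → (37/13, -279/26); (-11, 21/2) → (-71/13, -369/26); (19, -9/2) → (-41/13, 501/26)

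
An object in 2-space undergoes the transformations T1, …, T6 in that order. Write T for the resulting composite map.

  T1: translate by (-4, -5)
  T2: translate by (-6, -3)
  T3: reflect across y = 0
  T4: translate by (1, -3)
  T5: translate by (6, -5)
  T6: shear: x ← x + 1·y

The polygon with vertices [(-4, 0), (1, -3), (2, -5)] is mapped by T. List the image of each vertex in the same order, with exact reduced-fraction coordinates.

T1 translate by (-4, -5): (-4, 0) → (-8, -5); (1, -3) → (-3, -8); (2, -5) → (-2, -10)
T2 translate by (-6, -3): (-8, -5) → (-14, -8); (-3, -8) → (-9, -11); (-2, -10) → (-8, -13)
T3 reflect across y = 0: (-14, -8) → (-14, 8); (-9, -11) → (-9, 11); (-8, -13) → (-8, 13)
T4 translate by (1, -3): (-14, 8) → (-13, 5); (-9, 11) → (-8, 8); (-8, 13) → (-7, 10)
T5 translate by (6, -5): (-13, 5) → (-7, 0); (-8, 8) → (-2, 3); (-7, 10) → (-1, 5)
T6 shear: x ← x + 1·y: (-7, 0) → (-7, 0); (-2, 3) → (1, 3); (-1, 5) → (4, 5)

image vertices: (-7, 0), (1, 3), (4, 5)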